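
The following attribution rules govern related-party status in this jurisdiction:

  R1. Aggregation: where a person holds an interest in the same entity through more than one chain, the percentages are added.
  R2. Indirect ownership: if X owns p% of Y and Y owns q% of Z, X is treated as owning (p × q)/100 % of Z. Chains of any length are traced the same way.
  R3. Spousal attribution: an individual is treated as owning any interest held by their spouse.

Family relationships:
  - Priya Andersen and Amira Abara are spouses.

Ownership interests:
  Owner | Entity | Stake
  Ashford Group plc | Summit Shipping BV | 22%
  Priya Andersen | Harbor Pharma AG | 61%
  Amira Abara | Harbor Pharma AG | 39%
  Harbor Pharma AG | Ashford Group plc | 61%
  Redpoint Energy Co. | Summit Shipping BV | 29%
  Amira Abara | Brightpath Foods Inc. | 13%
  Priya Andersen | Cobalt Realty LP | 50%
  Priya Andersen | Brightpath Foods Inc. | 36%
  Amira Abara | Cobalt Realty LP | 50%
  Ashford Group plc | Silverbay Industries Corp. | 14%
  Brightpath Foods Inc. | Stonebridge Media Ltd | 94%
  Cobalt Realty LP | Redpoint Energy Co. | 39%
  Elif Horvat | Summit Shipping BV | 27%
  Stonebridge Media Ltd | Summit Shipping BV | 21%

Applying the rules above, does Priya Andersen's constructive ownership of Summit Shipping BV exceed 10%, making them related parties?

By spousal attribution (R3), Priya Andersen is treated as also owning Amira Abara's interest in Cobalt Realty LP, giving 50% + 50% = 100%.
By spousal attribution (R3), Priya Andersen is treated as also owning Amira Abara's interest in Harbor Pharma AG, giving 61% + 39% = 100%.
By spousal attribution (R3), Priya Andersen is treated as also owning Amira Abara's interest in Brightpath Foods Inc, giving 36% + 13% = 49%.
Chain via Cobalt Realty LP → Redpoint Energy Co. (R2): 100% × 39% × 29% = 11.31% of Summit Shipping BV.
Chain via Harbor Pharma AG → Ashford Group plc (R2): 100% × 61% × 22% = 13.42% of Summit Shipping BV.
Chain via Brightpath Foods Inc. → Stonebridge Media Ltd (R2): 49% × 94% × 21% = 9.6726% of Summit Shipping BV.
Aggregating (R1): 11.31% + 13.42% + 9.6726% = 34.4026%.
34.4026% exceeds the 10% threshold, so Priya is a related party to Summit Shipping BV.

Yes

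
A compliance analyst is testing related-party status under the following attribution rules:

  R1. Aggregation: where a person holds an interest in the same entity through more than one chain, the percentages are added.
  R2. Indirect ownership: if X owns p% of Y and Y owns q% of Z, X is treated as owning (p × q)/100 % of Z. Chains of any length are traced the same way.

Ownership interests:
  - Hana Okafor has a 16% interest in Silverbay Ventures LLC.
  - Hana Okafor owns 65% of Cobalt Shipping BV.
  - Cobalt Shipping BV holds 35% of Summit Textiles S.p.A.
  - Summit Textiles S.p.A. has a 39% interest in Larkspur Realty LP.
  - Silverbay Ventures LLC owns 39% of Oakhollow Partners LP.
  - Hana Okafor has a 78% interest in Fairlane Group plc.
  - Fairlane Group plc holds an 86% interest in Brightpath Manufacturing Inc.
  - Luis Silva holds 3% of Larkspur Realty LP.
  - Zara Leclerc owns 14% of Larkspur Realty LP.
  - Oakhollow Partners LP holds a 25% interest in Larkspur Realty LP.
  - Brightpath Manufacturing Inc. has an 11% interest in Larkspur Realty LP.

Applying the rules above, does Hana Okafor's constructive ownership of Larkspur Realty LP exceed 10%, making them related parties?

Yes

Chain via Cobalt Shipping BV → Summit Textiles S.p.A. (R2): 65% × 35% × 39% = 8.8725% of Larkspur Realty LP.
Chain via Silverbay Ventures LLC → Oakhollow Partners LP (R2): 16% × 39% × 25% = 1.56% of Larkspur Realty LP.
Chain via Fairlane Group plc → Brightpath Manufacturing Inc. (R2): 78% × 86% × 11% = 7.3788% of Larkspur Realty LP.
Aggregating (R1): 8.8725% + 1.56% + 7.3788% = 17.8113%.
17.8113% exceeds the 10% threshold, so Hana is a related party to Larkspur Realty LP.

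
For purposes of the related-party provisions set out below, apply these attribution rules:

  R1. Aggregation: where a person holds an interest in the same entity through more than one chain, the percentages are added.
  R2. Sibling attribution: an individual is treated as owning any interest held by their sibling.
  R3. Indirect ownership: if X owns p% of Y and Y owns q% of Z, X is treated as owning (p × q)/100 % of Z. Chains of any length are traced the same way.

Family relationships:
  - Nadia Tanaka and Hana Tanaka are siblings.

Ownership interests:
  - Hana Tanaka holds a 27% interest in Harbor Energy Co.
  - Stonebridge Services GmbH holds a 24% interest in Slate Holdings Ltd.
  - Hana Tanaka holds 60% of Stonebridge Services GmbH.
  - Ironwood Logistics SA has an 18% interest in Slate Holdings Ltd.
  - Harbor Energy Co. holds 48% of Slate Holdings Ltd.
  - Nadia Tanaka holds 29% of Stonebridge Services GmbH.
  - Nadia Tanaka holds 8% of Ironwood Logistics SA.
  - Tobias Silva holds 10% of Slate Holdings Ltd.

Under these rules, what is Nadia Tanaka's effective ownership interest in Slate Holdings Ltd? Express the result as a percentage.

By sibling attribution (R2), Nadia Tanaka is treated as also owning Hana Tanaka's interest in Stonebridge Services GmbH, giving 29% + 60% = 89%.
By sibling attribution (R2), Nadia Tanaka is treated as owning Hana Tanaka's 27% interest in Harbor Energy Co.
Chain via Ironwood Logistics SA (R3): 8% × 18% = 1.44% of Slate Holdings Ltd.
Chain via Stonebridge Services GmbH (R3): 89% × 24% = 21.36% of Slate Holdings Ltd.
Chain via Harbor Energy Co. (R3): 27% × 48% = 12.96% of Slate Holdings Ltd.
Aggregating (R1): 1.44% + 21.36% + 12.96% = 35.76%.

35.76%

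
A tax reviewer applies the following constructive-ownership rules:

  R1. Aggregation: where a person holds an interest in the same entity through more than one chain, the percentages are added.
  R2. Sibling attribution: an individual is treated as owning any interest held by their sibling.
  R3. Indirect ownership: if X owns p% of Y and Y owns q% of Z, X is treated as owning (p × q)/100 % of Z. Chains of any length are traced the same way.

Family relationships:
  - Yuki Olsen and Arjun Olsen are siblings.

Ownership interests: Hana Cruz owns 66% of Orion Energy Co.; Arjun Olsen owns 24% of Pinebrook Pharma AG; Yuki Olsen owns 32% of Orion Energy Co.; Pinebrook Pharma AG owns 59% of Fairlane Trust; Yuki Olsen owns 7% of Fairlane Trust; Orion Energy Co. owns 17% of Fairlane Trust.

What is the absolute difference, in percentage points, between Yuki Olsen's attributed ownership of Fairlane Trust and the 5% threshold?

21.6

By sibling attribution (R2), Yuki Olsen is treated as owning Arjun Olsen's 24% interest in Pinebrook Pharma AG.
Chain via Orion Energy Co. (R3): 32% × 17% = 5.44% of Fairlane Trust.
Direct interest in Fairlane Trust: 7%.
Chain via Pinebrook Pharma AG (R3): 24% × 59% = 14.16% of Fairlane Trust.
Aggregating (R1): 5.44% + 7% + 14.16% = 26.6%.
26.6% exceeds the 5% threshold by 21.6 percentage points.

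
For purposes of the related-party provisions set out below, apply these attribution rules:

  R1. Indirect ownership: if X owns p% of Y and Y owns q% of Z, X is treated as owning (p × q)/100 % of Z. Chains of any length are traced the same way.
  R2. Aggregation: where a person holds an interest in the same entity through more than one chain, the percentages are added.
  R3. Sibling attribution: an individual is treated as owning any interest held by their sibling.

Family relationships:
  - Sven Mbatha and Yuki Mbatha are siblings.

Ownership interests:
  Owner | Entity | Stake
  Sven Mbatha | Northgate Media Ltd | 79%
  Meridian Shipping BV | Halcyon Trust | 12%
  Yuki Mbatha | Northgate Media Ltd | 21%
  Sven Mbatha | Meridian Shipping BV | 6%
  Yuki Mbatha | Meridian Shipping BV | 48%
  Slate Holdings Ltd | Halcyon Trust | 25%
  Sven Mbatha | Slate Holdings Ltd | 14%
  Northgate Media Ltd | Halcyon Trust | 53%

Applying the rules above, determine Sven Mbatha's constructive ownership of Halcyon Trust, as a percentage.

By sibling attribution (R3), Sven Mbatha is treated as also owning Yuki Mbatha's interest in Meridian Shipping BV, giving 6% + 48% = 54%.
By sibling attribution (R3), Sven Mbatha is treated as also owning Yuki Mbatha's interest in Northgate Media Ltd, giving 79% + 21% = 100%.
Chain via Meridian Shipping BV (R1): 54% × 12% = 6.48% of Halcyon Trust.
Chain via Slate Holdings Ltd (R1): 14% × 25% = 3.5% of Halcyon Trust.
Chain via Northgate Media Ltd (R1): 100% × 53% = 53% of Halcyon Trust.
Aggregating (R2): 6.48% + 3.5% + 53% = 62.98%.

62.98%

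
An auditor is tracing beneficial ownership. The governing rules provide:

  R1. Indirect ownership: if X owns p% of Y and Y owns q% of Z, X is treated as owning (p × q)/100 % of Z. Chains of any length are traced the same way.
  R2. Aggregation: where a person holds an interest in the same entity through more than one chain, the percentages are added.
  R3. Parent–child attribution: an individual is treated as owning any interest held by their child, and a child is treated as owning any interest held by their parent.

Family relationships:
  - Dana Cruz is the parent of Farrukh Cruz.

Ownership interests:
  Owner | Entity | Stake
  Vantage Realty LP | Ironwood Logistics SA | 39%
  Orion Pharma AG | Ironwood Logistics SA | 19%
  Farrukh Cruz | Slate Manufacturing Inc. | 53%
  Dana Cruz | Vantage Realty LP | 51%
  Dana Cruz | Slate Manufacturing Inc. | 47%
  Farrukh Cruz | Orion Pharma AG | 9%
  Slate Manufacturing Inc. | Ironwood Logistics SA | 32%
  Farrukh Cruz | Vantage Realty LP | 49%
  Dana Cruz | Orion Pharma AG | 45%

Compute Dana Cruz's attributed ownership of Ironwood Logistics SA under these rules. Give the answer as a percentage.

By parent–child attribution (R3), Dana Cruz is treated as also owning Farrukh Cruz's interest in Vantage Realty LP, giving 51% + 49% = 100%.
By parent–child attribution (R3), Dana Cruz is treated as also owning Farrukh Cruz's interest in Slate Manufacturing Inc, giving 47% + 53% = 100%.
By parent–child attribution (R3), Dana Cruz is treated as also owning Farrukh Cruz's interest in Orion Pharma AG, giving 45% + 9% = 54%.
Chain via Vantage Realty LP (R1): 100% × 39% = 39% of Ironwood Logistics SA.
Chain via Slate Manufacturing Inc. (R1): 100% × 32% = 32% of Ironwood Logistics SA.
Chain via Orion Pharma AG (R1): 54% × 19% = 10.26% of Ironwood Logistics SA.
Aggregating (R2): 39% + 32% + 10.26% = 81.26%.

81.26%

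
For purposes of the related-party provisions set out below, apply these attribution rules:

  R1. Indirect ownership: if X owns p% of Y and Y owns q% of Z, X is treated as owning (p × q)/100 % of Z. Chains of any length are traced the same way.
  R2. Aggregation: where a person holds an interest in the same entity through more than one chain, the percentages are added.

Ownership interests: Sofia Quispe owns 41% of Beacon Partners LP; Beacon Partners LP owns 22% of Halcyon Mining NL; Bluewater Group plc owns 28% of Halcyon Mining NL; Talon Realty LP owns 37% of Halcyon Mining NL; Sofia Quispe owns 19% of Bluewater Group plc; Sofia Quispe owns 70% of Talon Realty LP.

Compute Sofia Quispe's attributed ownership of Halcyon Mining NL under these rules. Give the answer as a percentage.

40.24%

Chain via Bluewater Group plc (R1): 19% × 28% = 5.32% of Halcyon Mining NL.
Chain via Beacon Partners LP (R1): 41% × 22% = 9.02% of Halcyon Mining NL.
Chain via Talon Realty LP (R1): 70% × 37% = 25.9% of Halcyon Mining NL.
Aggregating (R2): 5.32% + 9.02% + 25.9% = 40.24%.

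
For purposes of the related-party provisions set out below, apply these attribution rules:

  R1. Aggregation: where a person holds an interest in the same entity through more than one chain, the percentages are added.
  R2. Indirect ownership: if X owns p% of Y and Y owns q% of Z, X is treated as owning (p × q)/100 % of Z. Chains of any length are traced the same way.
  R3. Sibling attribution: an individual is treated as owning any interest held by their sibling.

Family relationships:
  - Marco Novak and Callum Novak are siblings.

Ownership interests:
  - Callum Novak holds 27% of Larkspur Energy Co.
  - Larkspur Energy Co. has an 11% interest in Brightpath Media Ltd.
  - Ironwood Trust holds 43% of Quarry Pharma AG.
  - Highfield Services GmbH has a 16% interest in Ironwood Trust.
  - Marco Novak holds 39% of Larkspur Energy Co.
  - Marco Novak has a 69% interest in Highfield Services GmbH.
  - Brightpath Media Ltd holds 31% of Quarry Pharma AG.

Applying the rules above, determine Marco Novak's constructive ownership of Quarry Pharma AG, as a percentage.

By sibling attribution (R3), Marco Novak is treated as also owning Callum Novak's interest in Larkspur Energy Co, giving 39% + 27% = 66%.
Chain via Highfield Services GmbH → Ironwood Trust (R2): 69% × 16% × 43% = 4.7472% of Quarry Pharma AG.
Chain via Larkspur Energy Co. → Brightpath Media Ltd (R2): 66% × 11% × 31% = 2.2506% of Quarry Pharma AG.
Aggregating (R1): 4.7472% + 2.2506% = 6.9978%.

6.9978%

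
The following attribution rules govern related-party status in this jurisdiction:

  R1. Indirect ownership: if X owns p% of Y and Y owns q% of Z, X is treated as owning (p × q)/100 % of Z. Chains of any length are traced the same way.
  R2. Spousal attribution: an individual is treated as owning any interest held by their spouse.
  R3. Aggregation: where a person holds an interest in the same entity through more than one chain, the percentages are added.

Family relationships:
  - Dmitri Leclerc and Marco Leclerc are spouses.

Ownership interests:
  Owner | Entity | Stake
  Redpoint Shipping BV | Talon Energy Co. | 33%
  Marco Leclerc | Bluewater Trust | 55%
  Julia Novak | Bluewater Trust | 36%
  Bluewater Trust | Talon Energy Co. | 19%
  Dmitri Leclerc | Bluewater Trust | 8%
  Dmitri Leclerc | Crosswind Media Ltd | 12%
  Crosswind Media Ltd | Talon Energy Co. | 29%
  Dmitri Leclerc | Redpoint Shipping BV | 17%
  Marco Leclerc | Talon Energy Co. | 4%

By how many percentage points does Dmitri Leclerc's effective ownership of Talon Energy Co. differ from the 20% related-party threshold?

By spousal attribution (R2), Dmitri Leclerc is treated as also owning Marco Leclerc's interest in Bluewater Trust, giving 8% + 55% = 63%.
By spousal attribution (R2), Dmitri Leclerc is treated as owning Marco Leclerc's 4% interest in Talon Energy Co.
Chain via Redpoint Shipping BV (R1): 17% × 33% = 5.61% of Talon Energy Co.
Chain via Bluewater Trust (R1): 63% × 19% = 11.97% of Talon Energy Co.
Chain via Crosswind Media Ltd (R1): 12% × 29% = 3.48% of Talon Energy Co.
Direct interest in Talon Energy Co: 4%.
Aggregating (R3): 5.61% + 11.97% + 3.48% + 4% = 25.06%.
25.06% exceeds the 20% threshold by 5.06 percentage points.

5.06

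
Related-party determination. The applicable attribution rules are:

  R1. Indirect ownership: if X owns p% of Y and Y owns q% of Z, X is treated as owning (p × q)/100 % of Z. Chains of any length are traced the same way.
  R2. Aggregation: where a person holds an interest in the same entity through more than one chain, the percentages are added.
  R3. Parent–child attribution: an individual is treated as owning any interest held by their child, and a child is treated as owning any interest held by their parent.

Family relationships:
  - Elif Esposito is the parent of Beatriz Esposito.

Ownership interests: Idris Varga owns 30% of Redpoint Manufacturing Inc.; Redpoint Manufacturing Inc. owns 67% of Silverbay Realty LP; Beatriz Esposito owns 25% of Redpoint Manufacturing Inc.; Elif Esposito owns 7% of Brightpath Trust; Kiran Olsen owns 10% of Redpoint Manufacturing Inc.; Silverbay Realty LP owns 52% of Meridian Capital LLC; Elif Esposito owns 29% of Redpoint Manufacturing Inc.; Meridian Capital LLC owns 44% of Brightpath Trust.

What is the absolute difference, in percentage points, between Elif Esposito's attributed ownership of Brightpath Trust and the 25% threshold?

By parent–child attribution (R3), Elif Esposito is treated as also owning Beatriz Esposito's interest in Redpoint Manufacturing Inc, giving 29% + 25% = 54%.
Chain via Redpoint Manufacturing Inc. → Silverbay Realty LP → Meridian Capital LLC (R1): 54% × 67% × 52% × 44% = 8.277984% of Brightpath Trust.
Direct interest in Brightpath Trust: 7%.
Aggregating (R2): 8.277984% + 7% = 15.277984%.
15.277984% falls short of the 25% threshold by 9.722016 percentage points.

9.722016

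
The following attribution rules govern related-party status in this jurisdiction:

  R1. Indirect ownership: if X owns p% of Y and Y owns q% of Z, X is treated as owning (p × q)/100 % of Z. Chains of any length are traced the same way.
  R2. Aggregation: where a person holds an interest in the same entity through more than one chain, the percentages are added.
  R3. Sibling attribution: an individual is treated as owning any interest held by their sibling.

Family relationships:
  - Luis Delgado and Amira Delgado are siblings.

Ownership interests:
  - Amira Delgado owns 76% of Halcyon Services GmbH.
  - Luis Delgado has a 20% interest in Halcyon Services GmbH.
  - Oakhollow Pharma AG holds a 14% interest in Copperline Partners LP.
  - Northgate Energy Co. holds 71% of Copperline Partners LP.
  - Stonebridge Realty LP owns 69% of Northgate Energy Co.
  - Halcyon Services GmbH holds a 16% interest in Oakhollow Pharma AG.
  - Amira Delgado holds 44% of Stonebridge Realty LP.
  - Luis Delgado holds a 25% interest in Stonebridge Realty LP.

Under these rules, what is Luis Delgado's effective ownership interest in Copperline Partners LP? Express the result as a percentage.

By sibling attribution (R3), Luis Delgado is treated as also owning Amira Delgado's interest in Stonebridge Realty LP, giving 25% + 44% = 69%.
By sibling attribution (R3), Luis Delgado is treated as also owning Amira Delgado's interest in Halcyon Services GmbH, giving 20% + 76% = 96%.
Chain via Stonebridge Realty LP → Northgate Energy Co. (R1): 69% × 69% × 71% = 33.8031% of Copperline Partners LP.
Chain via Halcyon Services GmbH → Oakhollow Pharma AG (R1): 96% × 16% × 14% = 2.1504% of Copperline Partners LP.
Aggregating (R2): 33.8031% + 2.1504% = 35.9535%.

35.9535%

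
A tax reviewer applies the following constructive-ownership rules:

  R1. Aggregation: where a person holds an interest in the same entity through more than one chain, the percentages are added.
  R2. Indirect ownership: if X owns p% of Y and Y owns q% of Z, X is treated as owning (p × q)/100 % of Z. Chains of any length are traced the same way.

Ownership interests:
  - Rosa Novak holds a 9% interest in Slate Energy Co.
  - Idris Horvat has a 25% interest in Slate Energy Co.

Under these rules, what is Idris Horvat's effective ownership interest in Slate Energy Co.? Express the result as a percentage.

Direct interest in Slate Energy Co: 25%.

25%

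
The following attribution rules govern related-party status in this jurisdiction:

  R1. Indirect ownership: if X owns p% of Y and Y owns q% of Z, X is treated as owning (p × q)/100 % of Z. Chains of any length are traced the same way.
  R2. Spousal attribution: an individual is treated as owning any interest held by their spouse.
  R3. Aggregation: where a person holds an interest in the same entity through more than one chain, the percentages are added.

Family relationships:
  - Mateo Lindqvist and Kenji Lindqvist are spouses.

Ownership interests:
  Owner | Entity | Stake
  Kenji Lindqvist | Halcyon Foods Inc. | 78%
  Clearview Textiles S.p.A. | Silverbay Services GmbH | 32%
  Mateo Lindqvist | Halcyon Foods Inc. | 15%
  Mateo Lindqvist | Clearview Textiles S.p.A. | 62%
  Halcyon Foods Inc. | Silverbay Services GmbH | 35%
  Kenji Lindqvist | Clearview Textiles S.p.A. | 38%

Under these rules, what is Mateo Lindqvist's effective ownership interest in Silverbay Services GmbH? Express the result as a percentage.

64.55%

By spousal attribution (R2), Mateo Lindqvist is treated as also owning Kenji Lindqvist's interest in Halcyon Foods Inc, giving 15% + 78% = 93%.
By spousal attribution (R2), Mateo Lindqvist is treated as also owning Kenji Lindqvist's interest in Clearview Textiles S.p.A, giving 62% + 38% = 100%.
Chain via Halcyon Foods Inc. (R1): 93% × 35% = 32.55% of Silverbay Services GmbH.
Chain via Clearview Textiles S.p.A. (R1): 100% × 32% = 32% of Silverbay Services GmbH.
Aggregating (R3): 32.55% + 32% = 64.55%.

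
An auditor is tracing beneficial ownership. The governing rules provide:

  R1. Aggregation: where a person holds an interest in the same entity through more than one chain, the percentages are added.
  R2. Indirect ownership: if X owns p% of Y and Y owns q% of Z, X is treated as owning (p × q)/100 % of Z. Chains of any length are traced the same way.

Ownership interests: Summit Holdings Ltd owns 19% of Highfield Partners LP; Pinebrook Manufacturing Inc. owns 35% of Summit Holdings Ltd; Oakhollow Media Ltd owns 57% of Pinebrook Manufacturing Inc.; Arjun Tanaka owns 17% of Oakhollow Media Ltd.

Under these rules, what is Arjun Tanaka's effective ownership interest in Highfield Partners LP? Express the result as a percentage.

0.644385%

Chain via Oakhollow Media Ltd → Pinebrook Manufacturing Inc. → Summit Holdings Ltd (R2): 17% × 57% × 35% × 19% = 0.644385% of Highfield Partners LP.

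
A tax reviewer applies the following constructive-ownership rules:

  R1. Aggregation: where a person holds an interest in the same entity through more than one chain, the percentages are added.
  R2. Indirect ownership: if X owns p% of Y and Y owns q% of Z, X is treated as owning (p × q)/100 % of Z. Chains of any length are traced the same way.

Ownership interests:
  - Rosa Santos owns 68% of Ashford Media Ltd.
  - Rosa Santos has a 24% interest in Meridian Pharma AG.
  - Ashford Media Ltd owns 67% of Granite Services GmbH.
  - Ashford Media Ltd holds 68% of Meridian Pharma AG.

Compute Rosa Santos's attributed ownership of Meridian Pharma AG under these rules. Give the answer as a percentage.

70.24%

Chain via Ashford Media Ltd (R2): 68% × 68% = 46.24% of Meridian Pharma AG.
Direct interest in Meridian Pharma AG: 24%.
Aggregating (R1): 46.24% + 24% = 70.24%.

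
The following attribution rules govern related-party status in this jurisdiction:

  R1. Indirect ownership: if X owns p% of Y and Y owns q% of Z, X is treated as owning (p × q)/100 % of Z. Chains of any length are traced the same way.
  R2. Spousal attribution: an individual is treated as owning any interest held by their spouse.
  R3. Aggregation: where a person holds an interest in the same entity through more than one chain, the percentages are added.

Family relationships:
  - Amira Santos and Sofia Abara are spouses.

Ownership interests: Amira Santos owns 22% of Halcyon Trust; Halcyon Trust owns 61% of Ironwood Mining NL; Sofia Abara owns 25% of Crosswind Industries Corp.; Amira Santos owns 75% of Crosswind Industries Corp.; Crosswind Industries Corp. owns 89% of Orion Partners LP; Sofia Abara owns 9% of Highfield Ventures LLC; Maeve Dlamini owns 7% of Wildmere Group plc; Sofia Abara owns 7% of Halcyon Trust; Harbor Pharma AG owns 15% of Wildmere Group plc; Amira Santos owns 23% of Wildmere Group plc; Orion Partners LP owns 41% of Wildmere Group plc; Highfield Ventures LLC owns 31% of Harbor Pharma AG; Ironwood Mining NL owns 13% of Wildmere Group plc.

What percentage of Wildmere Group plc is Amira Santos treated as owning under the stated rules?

62.2082%

By spousal attribution (R2), Amira Santos is treated as also owning Sofia Abara's interest in Halcyon Trust, giving 22% + 7% = 29%.
By spousal attribution (R2), Amira Santos is treated as also owning Sofia Abara's interest in Crosswind Industries Corp, giving 75% + 25% = 100%.
By spousal attribution (R2), Amira Santos is treated as owning Sofia Abara's 9% interest in Highfield Ventures LLC.
Chain via Halcyon Trust → Ironwood Mining NL (R1): 29% × 61% × 13% = 2.2997% of Wildmere Group plc.
Chain via Crosswind Industries Corp. → Orion Partners LP (R1): 100% × 89% × 41% = 36.49% of Wildmere Group plc.
Direct interest in Wildmere Group plc: 23%.
Chain via Highfield Ventures LLC → Harbor Pharma AG (R1): 9% × 31% × 15% = 0.4185% of Wildmere Group plc.
Aggregating (R3): 2.2997% + 36.49% + 23% + 0.4185% = 62.2082%.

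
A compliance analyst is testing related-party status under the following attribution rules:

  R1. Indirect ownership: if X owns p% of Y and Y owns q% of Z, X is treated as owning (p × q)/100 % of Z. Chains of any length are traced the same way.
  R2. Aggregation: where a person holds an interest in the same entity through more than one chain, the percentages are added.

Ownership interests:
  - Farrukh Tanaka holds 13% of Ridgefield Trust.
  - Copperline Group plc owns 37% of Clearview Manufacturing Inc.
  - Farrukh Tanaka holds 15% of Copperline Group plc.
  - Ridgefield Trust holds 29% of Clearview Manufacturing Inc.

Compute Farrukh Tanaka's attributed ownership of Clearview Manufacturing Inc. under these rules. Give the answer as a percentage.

Chain via Copperline Group plc (R1): 15% × 37% = 5.55% of Clearview Manufacturing Inc.
Chain via Ridgefield Trust (R1): 13% × 29% = 3.77% of Clearview Manufacturing Inc.
Aggregating (R2): 5.55% + 3.77% = 9.32%.

9.32%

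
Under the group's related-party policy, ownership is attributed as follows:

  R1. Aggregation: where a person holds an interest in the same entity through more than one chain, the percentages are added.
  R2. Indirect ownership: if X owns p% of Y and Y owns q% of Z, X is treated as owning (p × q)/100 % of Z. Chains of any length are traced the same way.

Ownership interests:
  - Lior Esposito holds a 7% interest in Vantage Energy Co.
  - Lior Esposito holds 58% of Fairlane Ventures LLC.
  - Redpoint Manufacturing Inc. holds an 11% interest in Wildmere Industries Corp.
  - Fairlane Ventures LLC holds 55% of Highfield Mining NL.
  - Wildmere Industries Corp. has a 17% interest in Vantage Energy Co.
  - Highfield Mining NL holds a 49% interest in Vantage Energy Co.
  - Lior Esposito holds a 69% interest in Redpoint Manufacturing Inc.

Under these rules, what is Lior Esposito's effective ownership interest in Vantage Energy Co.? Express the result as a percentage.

Chain via Fairlane Ventures LLC → Highfield Mining NL (R2): 58% × 55% × 49% = 15.631% of Vantage Energy Co.
Chain via Redpoint Manufacturing Inc. → Wildmere Industries Corp. (R2): 69% × 11% × 17% = 1.2903% of Vantage Energy Co.
Direct interest in Vantage Energy Co: 7%.
Aggregating (R1): 15.631% + 1.2903% + 7% = 23.9213%.

23.9213%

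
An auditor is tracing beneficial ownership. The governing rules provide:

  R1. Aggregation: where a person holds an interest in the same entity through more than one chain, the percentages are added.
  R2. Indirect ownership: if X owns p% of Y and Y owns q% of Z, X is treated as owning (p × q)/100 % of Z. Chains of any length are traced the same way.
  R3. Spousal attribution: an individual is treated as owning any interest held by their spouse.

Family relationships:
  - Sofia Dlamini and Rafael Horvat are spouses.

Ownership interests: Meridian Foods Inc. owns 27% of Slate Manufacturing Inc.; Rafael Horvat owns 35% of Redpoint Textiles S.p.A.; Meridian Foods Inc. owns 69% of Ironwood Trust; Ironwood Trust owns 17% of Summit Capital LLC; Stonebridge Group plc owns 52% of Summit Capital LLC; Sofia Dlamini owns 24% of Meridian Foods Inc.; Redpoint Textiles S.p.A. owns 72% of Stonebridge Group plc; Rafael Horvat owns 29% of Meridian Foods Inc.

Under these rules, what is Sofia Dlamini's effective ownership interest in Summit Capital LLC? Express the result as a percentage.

19.3209%

By spousal attribution (R3), Sofia Dlamini is treated as also owning Rafael Horvat's interest in Meridian Foods Inc, giving 24% + 29% = 53%.
By spousal attribution (R3), Sofia Dlamini is treated as owning Rafael Horvat's 35% interest in Redpoint Textiles S.p.A.
Chain via Meridian Foods Inc. → Ironwood Trust (R2): 53% × 69% × 17% = 6.2169% of Summit Capital LLC.
Chain via Redpoint Textiles S.p.A. → Stonebridge Group plc (R2): 35% × 72% × 52% = 13.104% of Summit Capital LLC.
Aggregating (R1): 6.2169% + 13.104% = 19.3209%.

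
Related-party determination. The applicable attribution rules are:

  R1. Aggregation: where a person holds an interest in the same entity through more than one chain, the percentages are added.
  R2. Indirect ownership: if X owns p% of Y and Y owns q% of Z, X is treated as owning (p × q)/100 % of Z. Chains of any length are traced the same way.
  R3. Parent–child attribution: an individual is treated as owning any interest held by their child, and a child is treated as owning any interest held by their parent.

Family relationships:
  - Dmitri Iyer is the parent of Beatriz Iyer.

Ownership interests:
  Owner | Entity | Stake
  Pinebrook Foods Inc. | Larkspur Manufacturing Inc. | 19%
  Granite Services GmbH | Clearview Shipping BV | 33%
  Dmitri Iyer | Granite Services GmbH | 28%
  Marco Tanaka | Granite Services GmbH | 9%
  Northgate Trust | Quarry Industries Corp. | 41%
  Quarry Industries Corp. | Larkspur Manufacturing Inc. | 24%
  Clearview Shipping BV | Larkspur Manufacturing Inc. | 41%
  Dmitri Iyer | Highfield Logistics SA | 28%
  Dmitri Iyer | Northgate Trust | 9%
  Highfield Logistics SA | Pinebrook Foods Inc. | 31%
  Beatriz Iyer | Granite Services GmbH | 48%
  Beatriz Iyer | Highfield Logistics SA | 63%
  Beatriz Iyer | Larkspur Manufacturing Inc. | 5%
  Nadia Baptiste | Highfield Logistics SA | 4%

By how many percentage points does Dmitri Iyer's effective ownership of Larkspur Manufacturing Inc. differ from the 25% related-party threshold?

3.4717

By parent–child attribution (R3), Dmitri Iyer is treated as also owning Beatriz Iyer's interest in Granite Services GmbH, giving 28% + 48% = 76%.
By parent–child attribution (R3), Dmitri Iyer is treated as also owning Beatriz Iyer's interest in Highfield Logistics SA, giving 28% + 63% = 91%.
By parent–child attribution (R3), Dmitri Iyer is treated as owning Beatriz Iyer's 5% interest in Larkspur Manufacturing Inc.
Chain via Northgate Trust → Quarry Industries Corp. (R2): 9% × 41% × 24% = 0.8856% of Larkspur Manufacturing Inc.
Chain via Granite Services GmbH → Clearview Shipping BV (R2): 76% × 33% × 41% = 10.2828% of Larkspur Manufacturing Inc.
Chain via Highfield Logistics SA → Pinebrook Foods Inc. (R2): 91% × 31% × 19% = 5.3599% of Larkspur Manufacturing Inc.
Direct interest in Larkspur Manufacturing Inc: 5%.
Aggregating (R1): 0.8856% + 10.2828% + 5.3599% + 5% = 21.5283%.
21.5283% falls short of the 25% threshold by 3.4717 percentage points.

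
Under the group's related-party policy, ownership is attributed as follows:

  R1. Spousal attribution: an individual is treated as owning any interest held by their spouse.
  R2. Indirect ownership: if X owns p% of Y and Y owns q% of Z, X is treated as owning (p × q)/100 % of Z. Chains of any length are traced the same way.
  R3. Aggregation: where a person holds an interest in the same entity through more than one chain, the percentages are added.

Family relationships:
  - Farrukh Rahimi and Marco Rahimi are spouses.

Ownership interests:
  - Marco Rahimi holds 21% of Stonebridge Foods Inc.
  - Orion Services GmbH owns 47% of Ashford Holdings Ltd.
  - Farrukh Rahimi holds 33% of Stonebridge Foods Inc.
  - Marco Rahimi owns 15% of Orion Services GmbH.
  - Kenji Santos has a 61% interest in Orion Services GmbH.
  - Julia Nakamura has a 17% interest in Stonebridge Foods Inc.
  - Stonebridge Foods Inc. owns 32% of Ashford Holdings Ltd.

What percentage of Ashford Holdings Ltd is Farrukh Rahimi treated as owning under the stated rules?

24.33%

By spousal attribution (R1), Farrukh Rahimi is treated as also owning Marco Rahimi's interest in Stonebridge Foods Inc, giving 33% + 21% = 54%.
By spousal attribution (R1), Farrukh Rahimi is treated as owning Marco Rahimi's 15% interest in Orion Services GmbH.
Chain via Stonebridge Foods Inc. (R2): 54% × 32% = 17.28% of Ashford Holdings Ltd.
Chain via Orion Services GmbH (R2): 15% × 47% = 7.05% of Ashford Holdings Ltd.
Aggregating (R3): 17.28% + 7.05% = 24.33%.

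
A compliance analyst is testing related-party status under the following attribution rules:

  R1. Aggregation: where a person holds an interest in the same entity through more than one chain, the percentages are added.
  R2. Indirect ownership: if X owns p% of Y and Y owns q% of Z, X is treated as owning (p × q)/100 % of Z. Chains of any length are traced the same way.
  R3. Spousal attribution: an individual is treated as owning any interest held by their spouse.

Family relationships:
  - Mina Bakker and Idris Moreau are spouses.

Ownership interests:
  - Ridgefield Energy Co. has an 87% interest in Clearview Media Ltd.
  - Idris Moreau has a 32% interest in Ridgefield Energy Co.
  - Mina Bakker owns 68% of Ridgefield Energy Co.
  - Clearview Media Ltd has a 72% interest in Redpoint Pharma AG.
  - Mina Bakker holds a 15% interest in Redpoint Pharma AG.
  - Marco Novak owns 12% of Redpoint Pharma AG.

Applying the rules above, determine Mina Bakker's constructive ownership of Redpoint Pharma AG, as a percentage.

77.64%

By spousal attribution (R3), Mina Bakker is treated as also owning Idris Moreau's interest in Ridgefield Energy Co, giving 68% + 32% = 100%.
Chain via Ridgefield Energy Co. → Clearview Media Ltd (R2): 100% × 87% × 72% = 62.64% of Redpoint Pharma AG.
Direct interest in Redpoint Pharma AG: 15%.
Aggregating (R1): 62.64% + 15% = 77.64%.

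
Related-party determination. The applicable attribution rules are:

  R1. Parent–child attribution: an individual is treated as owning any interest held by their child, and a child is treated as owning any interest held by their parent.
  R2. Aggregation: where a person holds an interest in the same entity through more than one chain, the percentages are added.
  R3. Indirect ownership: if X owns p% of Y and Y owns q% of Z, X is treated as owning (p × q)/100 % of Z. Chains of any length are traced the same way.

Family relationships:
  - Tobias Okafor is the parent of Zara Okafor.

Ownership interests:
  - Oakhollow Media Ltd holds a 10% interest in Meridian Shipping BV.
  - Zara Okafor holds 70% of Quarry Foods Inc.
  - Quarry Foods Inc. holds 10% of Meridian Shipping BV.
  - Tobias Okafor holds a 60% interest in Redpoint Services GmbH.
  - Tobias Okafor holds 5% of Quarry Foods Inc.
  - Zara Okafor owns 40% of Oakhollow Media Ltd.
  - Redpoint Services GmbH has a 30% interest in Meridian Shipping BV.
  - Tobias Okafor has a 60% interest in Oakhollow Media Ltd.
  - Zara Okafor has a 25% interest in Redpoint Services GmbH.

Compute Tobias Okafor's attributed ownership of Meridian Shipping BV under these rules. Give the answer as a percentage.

By parent–child attribution (R1), Tobias Okafor is treated as also owning Zara Okafor's interest in Oakhollow Media Ltd, giving 60% + 40% = 100%.
By parent–child attribution (R1), Tobias Okafor is treated as also owning Zara Okafor's interest in Redpoint Services GmbH, giving 60% + 25% = 85%.
By parent–child attribution (R1), Tobias Okafor is treated as also owning Zara Okafor's interest in Quarry Foods Inc, giving 5% + 70% = 75%.
Chain via Oakhollow Media Ltd (R3): 100% × 10% = 10% of Meridian Shipping BV.
Chain via Redpoint Services GmbH (R3): 85% × 30% = 25.5% of Meridian Shipping BV.
Chain via Quarry Foods Inc. (R3): 75% × 10% = 7.5% of Meridian Shipping BV.
Aggregating (R2): 10% + 25.5% + 7.5% = 43%.

43%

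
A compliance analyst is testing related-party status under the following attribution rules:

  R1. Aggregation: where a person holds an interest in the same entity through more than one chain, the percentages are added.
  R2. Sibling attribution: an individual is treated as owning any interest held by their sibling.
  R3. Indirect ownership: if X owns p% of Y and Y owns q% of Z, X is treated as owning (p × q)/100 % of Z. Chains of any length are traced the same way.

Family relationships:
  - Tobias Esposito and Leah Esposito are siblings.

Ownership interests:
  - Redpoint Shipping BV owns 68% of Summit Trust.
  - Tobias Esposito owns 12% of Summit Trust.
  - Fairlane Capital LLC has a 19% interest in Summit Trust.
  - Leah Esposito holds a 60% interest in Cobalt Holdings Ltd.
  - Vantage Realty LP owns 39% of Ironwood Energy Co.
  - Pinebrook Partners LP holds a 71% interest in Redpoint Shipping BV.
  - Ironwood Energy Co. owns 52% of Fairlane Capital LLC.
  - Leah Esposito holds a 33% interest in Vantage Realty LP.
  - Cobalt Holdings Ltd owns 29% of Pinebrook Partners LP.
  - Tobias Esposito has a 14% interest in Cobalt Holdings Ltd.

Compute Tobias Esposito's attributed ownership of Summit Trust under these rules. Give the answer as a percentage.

23.632444%

By sibling attribution (R2), Tobias Esposito is treated as also owning Leah Esposito's interest in Cobalt Holdings Ltd, giving 14% + 60% = 74%.
By sibling attribution (R2), Tobias Esposito is treated as owning Leah Esposito's 33% interest in Vantage Realty LP.
Chain via Cobalt Holdings Ltd → Pinebrook Partners LP → Redpoint Shipping BV (R3): 74% × 29% × 71% × 68% = 10.360888% of Summit Trust.
Direct interest in Summit Trust: 12%.
Chain via Vantage Realty LP → Ironwood Energy Co. → Fairlane Capital LLC (R3): 33% × 39% × 52% × 19% = 1.271556% of Summit Trust.
Aggregating (R1): 10.360888% + 12% + 1.271556% = 23.632444%.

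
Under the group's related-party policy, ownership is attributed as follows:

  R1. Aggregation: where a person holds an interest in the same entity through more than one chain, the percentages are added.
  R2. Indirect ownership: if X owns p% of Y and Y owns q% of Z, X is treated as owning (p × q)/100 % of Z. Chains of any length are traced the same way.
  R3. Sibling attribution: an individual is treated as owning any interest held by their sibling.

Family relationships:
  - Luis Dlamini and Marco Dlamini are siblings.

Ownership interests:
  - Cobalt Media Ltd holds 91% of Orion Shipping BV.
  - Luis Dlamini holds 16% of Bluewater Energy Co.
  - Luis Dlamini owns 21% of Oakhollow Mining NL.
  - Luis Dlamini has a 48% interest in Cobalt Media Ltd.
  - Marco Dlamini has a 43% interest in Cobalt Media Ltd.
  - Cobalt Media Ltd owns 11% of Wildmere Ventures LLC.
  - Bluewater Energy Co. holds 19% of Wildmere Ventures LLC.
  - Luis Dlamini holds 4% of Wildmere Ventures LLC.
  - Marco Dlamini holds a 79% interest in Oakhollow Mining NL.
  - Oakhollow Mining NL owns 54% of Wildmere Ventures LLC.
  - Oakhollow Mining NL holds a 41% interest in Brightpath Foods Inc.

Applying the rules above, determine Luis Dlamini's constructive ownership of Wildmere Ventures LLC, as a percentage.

By sibling attribution (R3), Luis Dlamini is treated as also owning Marco Dlamini's interest in Cobalt Media Ltd, giving 48% + 43% = 91%.
By sibling attribution (R3), Luis Dlamini is treated as also owning Marco Dlamini's interest in Oakhollow Mining NL, giving 21% + 79% = 100%.
Chain via Cobalt Media Ltd (R2): 91% × 11% = 10.01% of Wildmere Ventures LLC.
Chain via Oakhollow Mining NL (R2): 100% × 54% = 54% of Wildmere Ventures LLC.
Chain via Bluewater Energy Co. (R2): 16% × 19% = 3.04% of Wildmere Ventures LLC.
Direct interest in Wildmere Ventures LLC: 4%.
Aggregating (R1): 10.01% + 54% + 3.04% + 4% = 71.05%.

71.05%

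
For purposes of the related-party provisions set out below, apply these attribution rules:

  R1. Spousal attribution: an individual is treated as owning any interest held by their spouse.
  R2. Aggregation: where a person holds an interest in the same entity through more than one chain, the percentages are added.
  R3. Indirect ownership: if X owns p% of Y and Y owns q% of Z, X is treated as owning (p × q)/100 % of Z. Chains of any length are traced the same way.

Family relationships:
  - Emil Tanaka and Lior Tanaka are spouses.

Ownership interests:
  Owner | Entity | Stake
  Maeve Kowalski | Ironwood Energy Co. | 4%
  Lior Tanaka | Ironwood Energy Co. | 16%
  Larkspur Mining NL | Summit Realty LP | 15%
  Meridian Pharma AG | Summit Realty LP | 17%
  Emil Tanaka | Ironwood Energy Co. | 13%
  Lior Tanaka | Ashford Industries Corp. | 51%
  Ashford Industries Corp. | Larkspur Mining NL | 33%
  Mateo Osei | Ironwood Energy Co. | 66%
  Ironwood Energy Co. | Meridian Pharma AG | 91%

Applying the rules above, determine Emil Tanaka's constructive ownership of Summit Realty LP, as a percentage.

By spousal attribution (R1), Emil Tanaka is treated as also owning Lior Tanaka's interest in Ironwood Energy Co, giving 13% + 16% = 29%.
By spousal attribution (R1), Emil Tanaka is treated as owning Lior Tanaka's 51% interest in Ashford Industries Corp.
Chain via Ironwood Energy Co. → Meridian Pharma AG (R3): 29% × 91% × 17% = 4.4863% of Summit Realty LP.
Chain via Ashford Industries Corp. → Larkspur Mining NL (R3): 51% × 33% × 15% = 2.5245% of Summit Realty LP.
Aggregating (R2): 4.4863% + 2.5245% = 7.0108%.

7.0108%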